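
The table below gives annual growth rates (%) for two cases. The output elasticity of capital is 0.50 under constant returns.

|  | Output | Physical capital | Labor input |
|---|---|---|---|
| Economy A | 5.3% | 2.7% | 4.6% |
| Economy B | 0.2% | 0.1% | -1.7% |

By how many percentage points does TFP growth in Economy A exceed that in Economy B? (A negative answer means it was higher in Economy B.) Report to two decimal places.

Labor's share = 1 − 0.5 = 0.5.
Economy A: TFP = 5.3 − 1.35 − 2.3 = 1.65%.
Economy B: TFP = 0.2 − 0.05 + 0.85 = 1%.
Difference = 1.65 − (1) = 0.65 pp.

0.65 percentage points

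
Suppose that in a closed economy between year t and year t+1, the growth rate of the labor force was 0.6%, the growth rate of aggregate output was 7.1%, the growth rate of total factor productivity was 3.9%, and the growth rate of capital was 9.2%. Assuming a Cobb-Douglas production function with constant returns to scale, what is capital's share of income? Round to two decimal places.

α = 0.30

gY = gA + α·gK + (1−α)·gL, so gY − gA − gL = α(gK − gL).
7.1 − 3.9 − 0.6 = α × (9.2 − 0.6).
2.6 = 8.6 α, so α = 0.3023.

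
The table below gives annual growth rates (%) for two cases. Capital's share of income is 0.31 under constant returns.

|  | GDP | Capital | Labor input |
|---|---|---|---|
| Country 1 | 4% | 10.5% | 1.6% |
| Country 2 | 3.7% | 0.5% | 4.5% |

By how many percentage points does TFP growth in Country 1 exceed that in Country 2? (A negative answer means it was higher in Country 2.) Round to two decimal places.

Labor's share = 1 − 0.31 = 0.69.
Country 1: TFP = 4 − 3.255 − 1.104 = -0.359%.
Country 2: TFP = 3.7 − 0.155 − 3.105 = 0.44%.
Difference = -0.359 − (0.44) = -0.799 pp.

-0.80 percentage points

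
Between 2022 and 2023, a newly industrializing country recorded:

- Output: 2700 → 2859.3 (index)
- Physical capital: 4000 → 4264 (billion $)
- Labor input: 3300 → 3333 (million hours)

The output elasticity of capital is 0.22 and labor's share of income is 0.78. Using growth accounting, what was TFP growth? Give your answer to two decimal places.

Output growth = (2859.3 − 2700) / 2700 = 5.9%.
Physical capital growth = (4264 − 4000) / 4000 = 6.6%.
Labor input growth = (3333 − 3300) / 3300 = 1%.
Labor's share = 1 − 0.22 = 0.78.
Physical capital: 0.22 × 6.6 = 1.452 pp.
Labor input: 0.78 × 1 = 0.78 pp.
TFP growth = 5.9 − 2.232 = 3.668%.

3.67%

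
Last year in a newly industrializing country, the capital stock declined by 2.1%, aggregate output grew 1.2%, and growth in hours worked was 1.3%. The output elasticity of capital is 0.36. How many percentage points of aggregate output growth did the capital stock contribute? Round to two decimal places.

Contribution = share × growth = 0.36 × (-2.1) = -0.756 pp.

-0.76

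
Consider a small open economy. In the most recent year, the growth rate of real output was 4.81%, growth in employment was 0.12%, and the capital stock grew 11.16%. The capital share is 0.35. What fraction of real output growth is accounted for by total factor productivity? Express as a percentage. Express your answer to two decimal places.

Labor's share = 1 − 0.35 = 0.65.
The capital stock: 0.35 × 11.16 = 3.906 pp.
Employment: 0.65 × 0.12 = 0.078 pp.
TFP growth = 4.81 − 3.984 = 0.826%.
TFP share of growth = 0.826 / 4.81 × 100 = 17.1726%.

Total factor productivity accounted for 17.17% of growth.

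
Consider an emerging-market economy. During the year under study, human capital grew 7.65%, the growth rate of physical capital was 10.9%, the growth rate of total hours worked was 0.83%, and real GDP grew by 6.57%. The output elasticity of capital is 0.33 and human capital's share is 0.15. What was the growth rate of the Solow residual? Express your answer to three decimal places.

Labor's share = 1 − 0.33 − 0.15 = 0.52.
Physical capital: 0.33 × 10.9 = 3.597 pp.
Human capital: 0.15 × 7.65 = 1.1475 pp.
Total hours worked: 0.52 × 0.83 = 0.4316 pp.
TFP growth = 6.57 − 5.1761 = 1.3939%.

1.394%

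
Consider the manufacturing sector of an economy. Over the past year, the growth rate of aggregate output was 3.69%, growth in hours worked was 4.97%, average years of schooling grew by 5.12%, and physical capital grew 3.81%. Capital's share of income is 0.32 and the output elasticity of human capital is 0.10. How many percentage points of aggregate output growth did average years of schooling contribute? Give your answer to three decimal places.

0.512 pp

Contribution = share × growth = 0.1 × 5.12 = 0.512 pp.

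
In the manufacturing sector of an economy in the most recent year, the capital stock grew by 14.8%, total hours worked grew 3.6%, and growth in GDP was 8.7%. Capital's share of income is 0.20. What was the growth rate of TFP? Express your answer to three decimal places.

Labor's share = 1 − 0.2 = 0.8.
The capital stock: 0.2 × 14.8 = 2.96 pp.
Total hours worked: 0.8 × 3.6 = 2.88 pp.
TFP growth = 8.7 − 5.84 = 2.86%.

2.860%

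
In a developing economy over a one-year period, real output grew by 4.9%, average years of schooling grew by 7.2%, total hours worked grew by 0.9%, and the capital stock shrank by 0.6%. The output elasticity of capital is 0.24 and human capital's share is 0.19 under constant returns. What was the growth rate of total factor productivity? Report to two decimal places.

3.16%

Labor's share = 1 − 0.24 − 0.19 = 0.57.
The capital stock: 0.24 × (-0.6) = -0.144 pp.
Average years of schooling: 0.19 × 7.2 = 1.368 pp.
Total hours worked: 0.57 × 0.9 = 0.513 pp.
TFP growth = 4.9 − 1.737 = 3.163%.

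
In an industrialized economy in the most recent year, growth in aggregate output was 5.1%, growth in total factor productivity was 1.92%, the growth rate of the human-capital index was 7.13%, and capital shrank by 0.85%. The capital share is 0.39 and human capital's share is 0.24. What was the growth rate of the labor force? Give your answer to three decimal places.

Labor's share = 1 − 0.39 − 0.24 = 0.37.
gY = gA + 0.39×(-0.85) + 0.24×7.13 + 0.37×g.
0.37×g = 5.1 − 1.92 − 1.3797 = 1.8003.
g = 1.8003 / 0.37 = 4.86568%.

4.866%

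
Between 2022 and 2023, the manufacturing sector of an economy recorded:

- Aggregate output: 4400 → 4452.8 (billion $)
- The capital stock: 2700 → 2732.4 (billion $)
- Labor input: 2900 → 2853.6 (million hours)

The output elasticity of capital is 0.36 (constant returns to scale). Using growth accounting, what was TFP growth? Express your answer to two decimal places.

1.79%

Aggregate output growth = (4452.8 − 4400) / 4400 = 1.2%.
The capital stock growth = (2732.4 − 2700) / 2700 = 1.2%.
Labor input growth = (2853.6 − 2900) / 2900 = -1.6%.
Labor's share = 1 − 0.36 = 0.64.
The capital stock: 0.36 × 1.2 = 0.432 pp.
Labor input: 0.64 × (-1.6) = -1.024 pp.
TFP growth = 1.2 + 0.592 = 1.792%.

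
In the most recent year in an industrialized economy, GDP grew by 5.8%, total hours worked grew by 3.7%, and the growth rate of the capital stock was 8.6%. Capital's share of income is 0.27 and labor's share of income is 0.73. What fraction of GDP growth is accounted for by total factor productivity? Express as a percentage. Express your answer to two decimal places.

13.40%

Labor's share = 1 − 0.27 = 0.73.
The capital stock: 0.27 × 8.6 = 2.322 pp.
Total hours worked: 0.73 × 3.7 = 2.701 pp.
TFP growth = 5.8 − 5.023 = 0.777%.
TFP share of growth = 0.777 / 5.8 × 100 = 13.3966%.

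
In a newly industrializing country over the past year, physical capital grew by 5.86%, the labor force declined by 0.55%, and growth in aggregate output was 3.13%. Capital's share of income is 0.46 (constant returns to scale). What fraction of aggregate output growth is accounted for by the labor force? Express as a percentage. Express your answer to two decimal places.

-9.49%

Labor's share = 1 − 0.46 = 0.54.
The labor force contributed 0.54 × (-0.55) = -0.297 pp.
Share of growth = -0.297 / 3.13 × 100 = -9.4888%.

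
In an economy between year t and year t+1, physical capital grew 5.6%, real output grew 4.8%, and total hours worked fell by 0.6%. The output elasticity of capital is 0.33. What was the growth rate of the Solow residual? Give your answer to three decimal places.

3.354%

Labor's share = 1 − 0.33 = 0.67.
Physical capital: 0.33 × 5.6 = 1.848 pp.
Total hours worked: 0.67 × (-0.6) = -0.402 pp.
TFP growth = 4.8 − 1.446 = 3.354%.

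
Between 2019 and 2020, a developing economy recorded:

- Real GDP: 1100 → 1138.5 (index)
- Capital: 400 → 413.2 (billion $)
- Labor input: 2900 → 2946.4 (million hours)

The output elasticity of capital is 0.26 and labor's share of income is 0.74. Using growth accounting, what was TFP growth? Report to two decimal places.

1.46%

Real GDP growth = (1138.5 − 1100) / 1100 = 3.5%.
Capital growth = (413.2 − 400) / 400 = 3.3%.
Labor input growth = (2946.4 − 2900) / 2900 = 1.6%.
Labor's share = 1 − 0.26 = 0.74.
Capital: 0.26 × 3.3 = 0.858 pp.
Labor input: 0.74 × 1.6 = 1.184 pp.
TFP growth = 3.5 − 2.042 = 1.458%.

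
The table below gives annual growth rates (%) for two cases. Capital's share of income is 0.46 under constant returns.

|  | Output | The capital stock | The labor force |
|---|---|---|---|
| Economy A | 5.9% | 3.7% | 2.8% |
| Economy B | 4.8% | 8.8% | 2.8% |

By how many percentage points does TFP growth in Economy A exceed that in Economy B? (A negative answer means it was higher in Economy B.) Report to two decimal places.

Labor's share = 1 − 0.46 = 0.54.
Economy A: TFP = 5.9 − 1.702 − 1.512 = 2.686%.
Economy B: TFP = 4.8 − 4.048 − 1.512 = -0.76%.
Difference = 2.686 − (-0.76) = 3.446 pp.

3.45 percentage points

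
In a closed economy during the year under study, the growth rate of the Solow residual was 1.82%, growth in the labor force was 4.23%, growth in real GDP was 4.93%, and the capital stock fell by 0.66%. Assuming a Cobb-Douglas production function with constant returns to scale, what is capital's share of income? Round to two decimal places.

gY = gA + α·gK + (1−α)·gL, so gY − gA − gL = α(gK − gL).
4.93 − 1.82 − 4.23 = α × (-0.66 − 4.23).
-1.12 = -4.89 α, so α = 0.229.

Capital's share of income is 0.23.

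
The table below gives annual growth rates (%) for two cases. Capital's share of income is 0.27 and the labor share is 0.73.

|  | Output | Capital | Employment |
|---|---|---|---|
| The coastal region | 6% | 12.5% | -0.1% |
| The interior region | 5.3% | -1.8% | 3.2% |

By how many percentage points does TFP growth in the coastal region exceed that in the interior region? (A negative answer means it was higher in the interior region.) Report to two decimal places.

Labor's share = 1 − 0.27 = 0.73.
The coastal region: TFP = 6 − 3.375 + 0.073 = 2.698%.
The interior region: TFP = 5.3 + 0.486 − 2.336 = 3.45%.
Difference = 2.698 − (3.45) = -0.752 pp.

-0.75 percentage points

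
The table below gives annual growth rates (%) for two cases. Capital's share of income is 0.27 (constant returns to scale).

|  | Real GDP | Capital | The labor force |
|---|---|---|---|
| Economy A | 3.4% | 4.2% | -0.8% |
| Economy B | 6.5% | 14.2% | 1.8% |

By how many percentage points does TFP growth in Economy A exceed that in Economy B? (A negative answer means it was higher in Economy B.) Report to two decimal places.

1.50 percentage points

Labor's share = 1 − 0.27 = 0.73.
Economy A: TFP = 3.4 − 1.134 + 0.584 = 2.85%.
Economy B: TFP = 6.5 − 3.834 − 1.314 = 1.352%.
Difference = 2.85 − (1.352) = 1.498 pp.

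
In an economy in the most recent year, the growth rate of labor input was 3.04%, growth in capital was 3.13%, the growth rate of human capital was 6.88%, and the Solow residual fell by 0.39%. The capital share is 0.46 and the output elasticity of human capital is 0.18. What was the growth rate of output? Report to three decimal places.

Labor's share = 1 − 0.46 − 0.18 = 0.36.
Capital: 0.46 × 3.13 = 1.4398 pp.
Human capital: 0.18 × 6.88 = 1.2384 pp.
Labor input: 0.36 × 3.04 = 1.0944 pp.
Output growth = -0.39 + 3.7726 = 3.3826%.

3.383%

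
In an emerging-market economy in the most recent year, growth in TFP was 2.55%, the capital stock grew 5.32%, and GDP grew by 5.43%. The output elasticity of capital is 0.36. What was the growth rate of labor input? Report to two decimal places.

Labor's share = 1 − 0.36 = 0.64.
gY = gA + 0.36×5.32 + 0.64×g.
0.64×g = 5.43 − 2.55 − 1.9152 = 0.9648.
g = 0.9648 / 0.64 = 1.5075%.

1.51%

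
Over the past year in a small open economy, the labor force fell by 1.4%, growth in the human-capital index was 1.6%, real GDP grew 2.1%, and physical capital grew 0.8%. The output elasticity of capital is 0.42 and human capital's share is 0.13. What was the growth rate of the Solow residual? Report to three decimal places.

Labor's share = 1 − 0.42 − 0.13 = 0.45.
Physical capital: 0.42 × 0.8 = 0.336 pp.
The human-capital index: 0.13 × 1.6 = 0.208 pp.
The labor force: 0.45 × (-1.4) = -0.63 pp.
TFP growth = 2.1 + 0.086 = 2.186%.

2.186%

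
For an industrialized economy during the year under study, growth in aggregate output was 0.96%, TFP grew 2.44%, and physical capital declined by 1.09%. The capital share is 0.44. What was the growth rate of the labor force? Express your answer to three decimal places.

Labor's share = 1 − 0.44 = 0.56.
gY = gA + 0.44×(-1.09) + 0.56×g.
0.56×g = 0.96 − 2.44 + 0.4796 = -1.0004.
g = -1.0004 / 0.56 = -1.78643%.

-1.786%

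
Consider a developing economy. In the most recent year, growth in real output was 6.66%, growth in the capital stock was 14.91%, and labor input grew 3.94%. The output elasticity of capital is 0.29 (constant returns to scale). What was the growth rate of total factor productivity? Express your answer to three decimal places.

Labor's share = 1 − 0.29 = 0.71.
The capital stock: 0.29 × 14.91 = 4.3239 pp.
Labor input: 0.71 × 3.94 = 2.7974 pp.
TFP growth = 6.66 − 7.1213 = -0.4613%.

-0.461%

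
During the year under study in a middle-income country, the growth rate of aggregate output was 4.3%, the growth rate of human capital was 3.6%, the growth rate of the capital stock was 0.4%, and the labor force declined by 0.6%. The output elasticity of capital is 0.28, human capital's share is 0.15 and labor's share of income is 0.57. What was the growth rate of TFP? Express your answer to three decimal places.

Labor's share = 1 − 0.28 − 0.15 = 0.57.
The capital stock: 0.28 × 0.4 = 0.112 pp.
Human capital: 0.15 × 3.6 = 0.54 pp.
The labor force: 0.57 × (-0.6) = -0.342 pp.
TFP growth = 4.3 − 0.31 = 3.99%.

3.990%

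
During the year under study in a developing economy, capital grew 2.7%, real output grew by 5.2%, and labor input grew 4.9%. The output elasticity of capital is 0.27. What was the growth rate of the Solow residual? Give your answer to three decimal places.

Labor's share = 1 − 0.27 = 0.73.
Capital: 0.27 × 2.7 = 0.729 pp.
Labor input: 0.73 × 4.9 = 3.577 pp.
TFP growth = 5.2 − 4.306 = 0.894%.

The Solow residual growth was 0.894%.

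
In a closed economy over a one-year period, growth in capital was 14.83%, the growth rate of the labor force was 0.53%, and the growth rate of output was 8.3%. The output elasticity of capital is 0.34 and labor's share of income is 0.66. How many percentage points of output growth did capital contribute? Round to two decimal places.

Contribution = share × growth = 0.34 × 14.83 = 5.0422 pp.

5.04 percentage points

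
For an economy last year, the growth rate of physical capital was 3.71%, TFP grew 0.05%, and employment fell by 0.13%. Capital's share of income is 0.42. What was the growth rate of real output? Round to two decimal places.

Labor's share = 1 − 0.42 = 0.58.
Physical capital: 0.42 × 3.71 = 1.5582 pp.
Employment: 0.58 × (-0.13) = -0.0754 pp.
Output growth = 0.05 + 1.4828 = 1.5328%.

1.53%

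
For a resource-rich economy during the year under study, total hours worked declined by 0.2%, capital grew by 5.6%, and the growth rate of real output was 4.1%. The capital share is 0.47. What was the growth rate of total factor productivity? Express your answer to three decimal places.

Total factor productivity growth was 1.574%.

Labor's share = 1 − 0.47 = 0.53.
Capital: 0.47 × 5.6 = 2.632 pp.
Total hours worked: 0.53 × (-0.2) = -0.106 pp.
TFP growth = 4.1 − 2.526 = 1.574%.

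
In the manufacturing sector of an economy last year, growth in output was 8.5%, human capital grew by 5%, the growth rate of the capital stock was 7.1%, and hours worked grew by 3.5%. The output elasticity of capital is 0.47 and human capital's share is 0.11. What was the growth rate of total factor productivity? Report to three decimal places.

Total factor productivity grew 3.143%.

Labor's share = 1 − 0.47 − 0.11 = 0.42.
The capital stock: 0.47 × 7.1 = 3.337 pp.
Human capital: 0.11 × 5 = 0.55 pp.
Hours worked: 0.42 × 3.5 = 1.47 pp.
TFP growth = 8.5 − 5.357 = 3.143%.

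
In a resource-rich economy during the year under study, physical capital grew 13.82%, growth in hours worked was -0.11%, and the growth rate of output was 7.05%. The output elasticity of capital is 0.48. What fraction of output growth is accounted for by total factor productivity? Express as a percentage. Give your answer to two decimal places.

Labor's share = 1 − 0.48 = 0.52.
Physical capital: 0.48 × 13.82 = 6.6336 pp.
Hours worked: 0.52 × (-0.11) = -0.0572 pp.
TFP growth = 7.05 − 6.5764 = 0.4736%.
TFP share of growth = 0.4736 / 7.05 × 100 = 6.7177%.

Total factor productivity accounted for 6.72% of growth.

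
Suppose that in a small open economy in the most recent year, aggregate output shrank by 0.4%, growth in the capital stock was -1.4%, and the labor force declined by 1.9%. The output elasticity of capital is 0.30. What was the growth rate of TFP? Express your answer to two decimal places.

1.35%

Labor's share = 1 − 0.3 = 0.7.
The capital stock: 0.3 × (-1.4) = -0.42 pp.
The labor force: 0.7 × (-1.9) = -1.33 pp.
TFP growth = -0.4 + 1.75 = 1.35%.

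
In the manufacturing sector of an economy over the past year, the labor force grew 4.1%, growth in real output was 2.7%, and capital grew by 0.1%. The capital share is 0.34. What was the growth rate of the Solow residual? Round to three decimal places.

-0.040%

Labor's share = 1 − 0.34 = 0.66.
Capital: 0.34 × 0.1 = 0.034 pp.
The labor force: 0.66 × 4.1 = 2.706 pp.
TFP growth = 2.7 − 2.74 = -0.04%.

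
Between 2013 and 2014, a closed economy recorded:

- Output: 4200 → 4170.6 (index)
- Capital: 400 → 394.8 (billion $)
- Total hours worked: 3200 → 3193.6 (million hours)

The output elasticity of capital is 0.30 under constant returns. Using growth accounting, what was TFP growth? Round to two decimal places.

-0.17%

Output growth = (4170.6 − 4200) / 4200 = -0.7%.
Capital growth = (394.8 − 400) / 400 = -1.3%.
Total hours worked growth = (3193.6 − 3200) / 3200 = -0.2%.
Labor's share = 1 − 0.3 = 0.7.
Capital: 0.3 × (-1.3) = -0.39 pp.
Total hours worked: 0.7 × (-0.2) = -0.14 pp.
TFP growth = -0.7 + 0.53 = -0.17%.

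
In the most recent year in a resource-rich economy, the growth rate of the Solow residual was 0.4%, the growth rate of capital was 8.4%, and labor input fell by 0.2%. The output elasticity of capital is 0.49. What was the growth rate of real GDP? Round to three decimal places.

4.414%

Labor's share = 1 − 0.49 = 0.51.
Capital: 0.49 × 8.4 = 4.116 pp.
Labor input: 0.51 × (-0.2) = -0.102 pp.
Output growth = 0.4 + 4.014 = 4.414%.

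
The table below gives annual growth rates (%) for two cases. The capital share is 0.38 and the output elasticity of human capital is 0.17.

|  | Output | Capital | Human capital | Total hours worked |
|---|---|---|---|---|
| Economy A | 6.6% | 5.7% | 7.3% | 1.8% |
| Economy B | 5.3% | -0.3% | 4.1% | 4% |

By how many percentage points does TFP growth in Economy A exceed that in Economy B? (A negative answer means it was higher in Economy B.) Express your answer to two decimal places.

-0.53 percentage points

Labor's share = 1 − 0.38 − 0.17 = 0.45.
Economy A: TFP = 6.6 − 2.166 − 1.241 − 0.81 = 2.383%.
Economy B: TFP = 5.3 + 0.114 − 0.697 − 1.8 = 2.917%.
Difference = 2.383 − (2.917) = -0.534 pp.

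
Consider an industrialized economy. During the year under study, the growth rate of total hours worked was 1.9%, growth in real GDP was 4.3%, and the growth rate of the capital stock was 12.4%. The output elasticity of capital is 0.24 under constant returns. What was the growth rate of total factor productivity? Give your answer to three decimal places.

-0.120%

Labor's share = 1 − 0.24 = 0.76.
The capital stock: 0.24 × 12.4 = 2.976 pp.
Total hours worked: 0.76 × 1.9 = 1.444 pp.
TFP growth = 4.3 − 4.42 = -0.12%.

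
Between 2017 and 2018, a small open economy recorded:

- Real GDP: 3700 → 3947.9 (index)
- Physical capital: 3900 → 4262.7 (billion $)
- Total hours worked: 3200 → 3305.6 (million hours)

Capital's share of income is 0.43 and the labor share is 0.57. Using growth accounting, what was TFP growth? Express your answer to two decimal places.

Real GDP growth = (3947.9 − 3700) / 3700 = 6.7%.
Physical capital growth = (4262.7 − 3900) / 3900 = 9.3%.
Total hours worked growth = (3305.6 − 3200) / 3200 = 3.3%.
Labor's share = 1 − 0.43 = 0.57.
Physical capital: 0.43 × 9.3 = 3.999 pp.
Total hours worked: 0.57 × 3.3 = 1.881 pp.
TFP growth = 6.7 − 5.88 = 0.82%.

0.82%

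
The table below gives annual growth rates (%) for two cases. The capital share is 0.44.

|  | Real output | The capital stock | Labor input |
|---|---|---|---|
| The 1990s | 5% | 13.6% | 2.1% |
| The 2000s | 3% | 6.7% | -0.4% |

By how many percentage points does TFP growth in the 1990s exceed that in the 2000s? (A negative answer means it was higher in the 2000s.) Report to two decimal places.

Labor's share = 1 − 0.44 = 0.56.
The 1990s: TFP = 5 − 5.984 − 1.176 = -2.16%.
The 2000s: TFP = 3 − 2.948 + 0.224 = 0.276%.
Difference = -2.16 − (0.276) = -2.436 pp.

-2.44 percentage points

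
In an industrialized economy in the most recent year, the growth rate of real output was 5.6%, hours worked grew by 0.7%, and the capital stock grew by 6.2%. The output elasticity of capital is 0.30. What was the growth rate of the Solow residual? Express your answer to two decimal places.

The Solow residual grew 3.25%.

Labor's share = 1 − 0.3 = 0.7.
The capital stock: 0.3 × 6.2 = 1.86 pp.
Hours worked: 0.7 × 0.7 = 0.49 pp.
TFP growth = 5.6 − 2.35 = 3.25%.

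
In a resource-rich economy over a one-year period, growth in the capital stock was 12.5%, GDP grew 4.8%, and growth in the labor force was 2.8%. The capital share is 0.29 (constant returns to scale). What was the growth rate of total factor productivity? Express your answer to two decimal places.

Labor's share = 1 − 0.29 = 0.71.
The capital stock: 0.29 × 12.5 = 3.625 pp.
The labor force: 0.71 × 2.8 = 1.988 pp.
TFP growth = 4.8 − 5.613 = -0.813%.

-0.81%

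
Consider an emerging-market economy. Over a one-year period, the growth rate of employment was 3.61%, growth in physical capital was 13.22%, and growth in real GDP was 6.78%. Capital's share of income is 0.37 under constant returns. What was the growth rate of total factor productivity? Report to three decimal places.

-0.386%

Labor's share = 1 − 0.37 = 0.63.
Physical capital: 0.37 × 13.22 = 4.8914 pp.
Employment: 0.63 × 3.61 = 2.2743 pp.
TFP growth = 6.78 − 7.1657 = -0.3857%.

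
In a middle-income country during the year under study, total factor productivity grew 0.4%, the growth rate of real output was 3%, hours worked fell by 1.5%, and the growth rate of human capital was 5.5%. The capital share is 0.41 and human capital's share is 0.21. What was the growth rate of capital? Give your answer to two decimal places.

Labor's share = 1 − 0.41 − 0.21 = 0.38.
gY = gA + 0.21×5.5 + 0.38×(-1.5) + 0.41×g.
0.41×g = 3 − 0.4 − 0.585 = 2.015.
g = 2.015 / 0.41 = 4.9146%.

Capital grew 4.91%.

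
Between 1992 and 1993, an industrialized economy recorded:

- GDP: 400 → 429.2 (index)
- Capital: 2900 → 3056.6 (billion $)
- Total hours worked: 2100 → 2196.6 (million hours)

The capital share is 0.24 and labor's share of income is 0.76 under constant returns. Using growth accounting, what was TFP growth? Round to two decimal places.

GDP growth = (429.2 − 400) / 400 = 7.3%.
Capital growth = (3056.6 − 2900) / 2900 = 5.4%.
Total hours worked growth = (2196.6 − 2100) / 2100 = 4.6%.
Labor's share = 1 − 0.24 = 0.76.
Capital: 0.24 × 5.4 = 1.296 pp.
Total hours worked: 0.76 × 4.6 = 3.496 pp.
TFP growth = 7.3 − 4.792 = 2.508%.

TFP grew 2.51%.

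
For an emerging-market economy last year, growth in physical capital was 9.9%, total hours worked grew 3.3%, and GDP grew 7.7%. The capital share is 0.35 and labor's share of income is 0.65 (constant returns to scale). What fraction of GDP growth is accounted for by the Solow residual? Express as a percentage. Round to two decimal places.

The Solow residual accounted for 27.14% of growth.

Labor's share = 1 − 0.35 = 0.65.
Physical capital: 0.35 × 9.9 = 3.465 pp.
Total hours worked: 0.65 × 3.3 = 2.145 pp.
TFP growth = 7.7 − 5.61 = 2.09%.
TFP share of growth = 2.09 / 7.7 × 100 = 27.1429%.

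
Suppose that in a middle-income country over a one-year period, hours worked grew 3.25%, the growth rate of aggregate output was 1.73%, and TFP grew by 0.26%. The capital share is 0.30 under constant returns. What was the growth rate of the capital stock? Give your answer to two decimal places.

-2.68%

Labor's share = 1 − 0.3 = 0.7.
gY = gA + 0.7×3.25 + 0.3×g.
0.3×g = 1.73 − 0.26 − 2.275 = -0.805.
g = -0.805 / 0.3 = -2.6833%.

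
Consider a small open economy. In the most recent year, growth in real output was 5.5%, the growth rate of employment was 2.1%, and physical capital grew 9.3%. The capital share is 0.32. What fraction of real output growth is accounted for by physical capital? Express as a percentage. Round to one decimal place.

54.1%

Physical capital contributed 0.32 × 9.3 = 2.976 pp.
Share of growth = 2.976 / 5.5 × 100 = 54.109%.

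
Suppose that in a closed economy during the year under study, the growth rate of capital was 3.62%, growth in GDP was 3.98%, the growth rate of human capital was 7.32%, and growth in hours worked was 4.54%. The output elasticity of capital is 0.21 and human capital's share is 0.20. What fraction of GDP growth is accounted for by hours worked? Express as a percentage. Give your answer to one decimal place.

67.3%

Labor's share = 1 − 0.21 − 0.2 = 0.59.
Hours worked contributed 0.59 × 4.54 = 2.6786 pp.
Share of growth = 2.6786 / 3.98 × 100 = 67.302%.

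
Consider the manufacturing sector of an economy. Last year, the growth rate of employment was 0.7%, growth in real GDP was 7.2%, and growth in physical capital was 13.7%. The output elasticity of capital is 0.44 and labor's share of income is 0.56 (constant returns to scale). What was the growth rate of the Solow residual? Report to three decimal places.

Labor's share = 1 − 0.44 = 0.56.
Physical capital: 0.44 × 13.7 = 6.028 pp.
Employment: 0.56 × 0.7 = 0.392 pp.
TFP growth = 7.2 − 6.42 = 0.78%.

0.780%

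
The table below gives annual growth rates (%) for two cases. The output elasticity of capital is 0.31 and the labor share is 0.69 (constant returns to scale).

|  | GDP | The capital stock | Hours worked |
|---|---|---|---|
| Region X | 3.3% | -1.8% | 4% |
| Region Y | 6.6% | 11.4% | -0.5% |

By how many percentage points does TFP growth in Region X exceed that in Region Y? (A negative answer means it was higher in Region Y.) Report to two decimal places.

-2.31 percentage points

Labor's share = 1 − 0.31 = 0.69.
Region X: TFP = 3.3 + 0.558 − 2.76 = 1.098%.
Region Y: TFP = 6.6 − 3.534 + 0.345 = 3.411%.
Difference = 1.098 − (3.411) = -2.313 pp.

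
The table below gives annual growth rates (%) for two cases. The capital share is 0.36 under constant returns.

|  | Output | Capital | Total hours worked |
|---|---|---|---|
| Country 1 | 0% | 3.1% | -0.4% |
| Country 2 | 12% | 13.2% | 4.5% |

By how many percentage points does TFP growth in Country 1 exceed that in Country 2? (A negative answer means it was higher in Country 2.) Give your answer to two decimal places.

Labor's share = 1 − 0.36 = 0.64.
Country 1: TFP = 0 − 1.116 + 0.256 = -0.86%.
Country 2: TFP = 12 − 4.752 − 2.88 = 4.368%.
Difference = -0.86 − (4.368) = -5.228 pp.

-5.23 percentage points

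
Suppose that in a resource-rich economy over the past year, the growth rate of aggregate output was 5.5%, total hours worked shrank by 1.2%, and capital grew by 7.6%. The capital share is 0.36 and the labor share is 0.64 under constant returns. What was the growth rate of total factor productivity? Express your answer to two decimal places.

Labor's share = 1 − 0.36 = 0.64.
Capital: 0.36 × 7.6 = 2.736 pp.
Total hours worked: 0.64 × (-1.2) = -0.768 pp.
TFP growth = 5.5 − 1.968 = 3.532%.

3.53%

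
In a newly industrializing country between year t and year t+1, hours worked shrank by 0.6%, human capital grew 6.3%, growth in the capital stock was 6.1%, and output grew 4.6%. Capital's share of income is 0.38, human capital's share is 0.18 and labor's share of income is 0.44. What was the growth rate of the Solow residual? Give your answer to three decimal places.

1.412%

Labor's share = 1 − 0.38 − 0.18 = 0.44.
The capital stock: 0.38 × 6.1 = 2.318 pp.
Human capital: 0.18 × 6.3 = 1.134 pp.
Hours worked: 0.44 × (-0.6) = -0.264 pp.
TFP growth = 4.6 − 3.188 = 1.412%.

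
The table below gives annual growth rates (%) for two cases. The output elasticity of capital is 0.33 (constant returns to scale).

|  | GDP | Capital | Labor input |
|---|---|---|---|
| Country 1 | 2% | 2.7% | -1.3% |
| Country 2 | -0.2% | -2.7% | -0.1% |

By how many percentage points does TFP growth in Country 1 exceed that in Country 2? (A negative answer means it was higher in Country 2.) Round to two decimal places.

1.22 percentage points

Labor's share = 1 − 0.33 = 0.67.
Country 1: TFP = 2 − 0.891 + 0.871 = 1.98%.
Country 2: TFP = -0.2 + 0.891 + 0.067 = 0.758%.
Difference = 1.98 − (0.758) = 1.222 pp.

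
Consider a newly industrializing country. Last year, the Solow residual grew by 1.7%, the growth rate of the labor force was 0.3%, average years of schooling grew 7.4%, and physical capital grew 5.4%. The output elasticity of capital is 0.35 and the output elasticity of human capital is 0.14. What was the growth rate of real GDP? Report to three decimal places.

Labor's share = 1 − 0.35 − 0.14 = 0.51.
Physical capital: 0.35 × 5.4 = 1.89 pp.
Average years of schooling: 0.14 × 7.4 = 1.036 pp.
The labor force: 0.51 × 0.3 = 0.153 pp.
Output growth = 1.7 + 3.079 = 4.779%.

4.779%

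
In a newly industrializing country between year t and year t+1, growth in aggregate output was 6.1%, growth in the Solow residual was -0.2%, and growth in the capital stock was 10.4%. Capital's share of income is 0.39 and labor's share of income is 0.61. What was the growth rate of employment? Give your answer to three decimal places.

Employment grew 3.679%.

Labor's share = 1 − 0.39 = 0.61.
gY = gA + 0.39×10.4 + 0.61×g.
0.61×g = 6.1 + 0.2 − 4.056 = 2.244.
g = 2.244 / 0.61 = 3.67869%.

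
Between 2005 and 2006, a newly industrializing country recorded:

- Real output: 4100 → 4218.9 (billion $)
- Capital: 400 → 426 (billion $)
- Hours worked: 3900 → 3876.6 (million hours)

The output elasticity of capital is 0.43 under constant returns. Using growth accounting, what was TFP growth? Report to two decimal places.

TFP growth was 0.45%.

Real output growth = (4218.9 − 4100) / 4100 = 2.9%.
Capital growth = (426 − 400) / 400 = 6.5%.
Hours worked growth = (3876.6 − 3900) / 3900 = -0.6%.
Labor's share = 1 − 0.43 = 0.57.
Capital: 0.43 × 6.5 = 2.795 pp.
Hours worked: 0.57 × (-0.6) = -0.342 pp.
TFP growth = 2.9 − 2.453 = 0.447%.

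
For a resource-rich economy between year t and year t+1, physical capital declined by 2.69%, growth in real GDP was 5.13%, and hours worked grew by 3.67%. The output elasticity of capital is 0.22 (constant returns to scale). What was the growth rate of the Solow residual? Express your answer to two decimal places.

Labor's share = 1 − 0.22 = 0.78.
Physical capital: 0.22 × (-2.69) = -0.5918 pp.
Hours worked: 0.78 × 3.67 = 2.8626 pp.
TFP growth = 5.13 − 2.2708 = 2.8592%.

2.86%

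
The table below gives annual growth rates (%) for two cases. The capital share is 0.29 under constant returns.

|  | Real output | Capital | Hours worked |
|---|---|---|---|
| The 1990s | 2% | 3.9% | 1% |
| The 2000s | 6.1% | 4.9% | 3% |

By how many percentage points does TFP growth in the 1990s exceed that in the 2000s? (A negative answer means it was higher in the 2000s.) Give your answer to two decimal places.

-2.39 percentage points

Labor's share = 1 − 0.29 = 0.71.
The 1990s: TFP = 2 − 1.131 − 0.71 = 0.159%.
The 2000s: TFP = 6.1 − 1.421 − 2.13 = 2.549%.
Difference = 0.159 − (2.549) = -2.39 pp.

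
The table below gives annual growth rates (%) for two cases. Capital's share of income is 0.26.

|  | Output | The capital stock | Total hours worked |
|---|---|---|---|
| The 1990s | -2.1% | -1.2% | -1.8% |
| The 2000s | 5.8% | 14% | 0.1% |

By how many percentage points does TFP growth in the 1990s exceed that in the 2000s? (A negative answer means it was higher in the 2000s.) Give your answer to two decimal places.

Labor's share = 1 − 0.26 = 0.74.
The 1990s: TFP = -2.1 + 0.312 + 1.332 = -0.456%.
The 2000s: TFP = 5.8 − 3.64 − 0.074 = 2.086%.
Difference = -0.456 − (2.086) = -2.542 pp.

-2.54 percentage points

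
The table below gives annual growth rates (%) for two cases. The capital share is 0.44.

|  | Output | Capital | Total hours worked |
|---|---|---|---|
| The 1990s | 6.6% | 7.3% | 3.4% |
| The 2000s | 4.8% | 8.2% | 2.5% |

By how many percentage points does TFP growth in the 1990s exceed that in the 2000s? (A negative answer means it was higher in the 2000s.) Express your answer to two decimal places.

1.69 percentage points

Labor's share = 1 − 0.44 = 0.56.
The 1990s: TFP = 6.6 − 3.212 − 1.904 = 1.484%.
The 2000s: TFP = 4.8 − 3.608 − 1.4 = -0.208%.
Difference = 1.484 − (-0.208) = 1.692 pp.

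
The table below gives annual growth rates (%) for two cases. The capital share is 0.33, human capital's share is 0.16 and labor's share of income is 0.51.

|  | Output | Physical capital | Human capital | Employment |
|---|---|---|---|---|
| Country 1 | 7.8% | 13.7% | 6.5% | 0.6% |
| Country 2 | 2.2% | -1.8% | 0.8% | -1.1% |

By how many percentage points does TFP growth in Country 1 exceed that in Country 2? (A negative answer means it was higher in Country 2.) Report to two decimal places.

-1.29 percentage points

Labor's share = 1 − 0.33 − 0.16 = 0.51.
Country 1: TFP = 7.8 − 4.521 − 1.04 − 0.306 = 1.933%.
Country 2: TFP = 2.2 + 0.594 − 0.128 + 0.561 = 3.227%.
Difference = 1.933 − (3.227) = -1.294 pp.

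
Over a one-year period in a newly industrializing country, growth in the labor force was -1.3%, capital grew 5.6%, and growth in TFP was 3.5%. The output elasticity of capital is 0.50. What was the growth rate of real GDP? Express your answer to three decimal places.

Labor's share = 1 − 0.5 = 0.5.
Capital: 0.5 × 5.6 = 2.8 pp.
The labor force: 0.5 × (-1.3) = -0.65 pp.
Output growth = 3.5 + 2.15 = 5.65%.

5.650%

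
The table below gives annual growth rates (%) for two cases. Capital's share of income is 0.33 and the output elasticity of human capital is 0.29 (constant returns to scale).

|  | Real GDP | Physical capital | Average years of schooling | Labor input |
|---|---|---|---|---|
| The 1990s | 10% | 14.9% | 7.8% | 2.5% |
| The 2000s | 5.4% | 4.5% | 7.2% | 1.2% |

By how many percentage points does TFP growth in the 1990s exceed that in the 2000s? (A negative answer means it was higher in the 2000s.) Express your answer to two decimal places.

0.50 percentage points

Labor's share = 1 − 0.33 − 0.29 = 0.38.
The 1990s: TFP = 10 − 4.917 − 2.262 − 0.95 = 1.871%.
The 2000s: TFP = 5.4 − 1.485 − 2.088 − 0.456 = 1.371%.
Difference = 1.871 − (1.371) = 0.5 pp.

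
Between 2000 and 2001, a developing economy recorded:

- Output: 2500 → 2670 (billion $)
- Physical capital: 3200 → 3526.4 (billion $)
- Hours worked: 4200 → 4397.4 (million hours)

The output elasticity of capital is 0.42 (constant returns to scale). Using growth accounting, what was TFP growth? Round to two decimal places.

-0.21%

Output growth = (2670 − 2500) / 2500 = 6.8%.
Physical capital growth = (3526.4 − 3200) / 3200 = 10.2%.
Hours worked growth = (4397.4 − 4200) / 4200 = 4.7%.
Labor's share = 1 − 0.42 = 0.58.
Physical capital: 0.42 × 10.2 = 4.284 pp.
Hours worked: 0.58 × 4.7 = 2.726 pp.
TFP growth = 6.8 − 7.01 = -0.21%.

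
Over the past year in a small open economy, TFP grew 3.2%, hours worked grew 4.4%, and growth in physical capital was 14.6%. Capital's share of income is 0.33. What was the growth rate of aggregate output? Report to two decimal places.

Labor's share = 1 − 0.33 = 0.67.
Physical capital: 0.33 × 14.6 = 4.818 pp.
Hours worked: 0.67 × 4.4 = 2.948 pp.
Output growth = 3.2 + 7.766 = 10.966%.

Aggregate output grew 10.97%.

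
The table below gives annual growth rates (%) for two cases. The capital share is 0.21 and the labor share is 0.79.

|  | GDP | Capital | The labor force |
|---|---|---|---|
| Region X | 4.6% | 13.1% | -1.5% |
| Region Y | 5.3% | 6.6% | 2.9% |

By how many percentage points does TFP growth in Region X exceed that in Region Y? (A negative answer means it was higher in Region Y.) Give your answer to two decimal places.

Labor's share = 1 − 0.21 = 0.79.
Region X: TFP = 4.6 − 2.751 + 1.185 = 3.034%.
Region Y: TFP = 5.3 − 1.386 − 2.291 = 1.623%.
Difference = 3.034 − (1.623) = 1.411 pp.

1.41 percentage points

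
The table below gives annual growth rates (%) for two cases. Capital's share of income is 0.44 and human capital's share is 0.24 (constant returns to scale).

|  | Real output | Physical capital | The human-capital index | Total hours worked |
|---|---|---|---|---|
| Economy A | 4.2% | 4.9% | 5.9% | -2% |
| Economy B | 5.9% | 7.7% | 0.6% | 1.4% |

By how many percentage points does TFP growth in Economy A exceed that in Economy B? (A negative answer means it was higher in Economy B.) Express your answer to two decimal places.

Labor's share = 1 − 0.44 − 0.24 = 0.32.
Economy A: TFP = 4.2 − 2.156 − 1.416 + 0.64 = 1.268%.
Economy B: TFP = 5.9 − 3.388 − 0.144 − 0.448 = 1.92%.
Difference = 1.268 − (1.92) = -0.652 pp.

-0.65 percentage points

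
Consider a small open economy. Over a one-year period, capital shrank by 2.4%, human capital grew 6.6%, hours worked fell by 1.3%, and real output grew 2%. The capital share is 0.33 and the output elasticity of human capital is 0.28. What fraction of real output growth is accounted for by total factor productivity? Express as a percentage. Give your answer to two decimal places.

Total factor productivity accounted for 72.55% of growth.

Labor's share = 1 − 0.33 − 0.28 = 0.39.
Capital: 0.33 × (-2.4) = -0.792 pp.
Human capital: 0.28 × 6.6 = 1.848 pp.
Hours worked: 0.39 × (-1.3) = -0.507 pp.
TFP growth = 2 − 0.549 = 1.451%.
TFP share of growth = 1.451 / 2 × 100 = 72.55%.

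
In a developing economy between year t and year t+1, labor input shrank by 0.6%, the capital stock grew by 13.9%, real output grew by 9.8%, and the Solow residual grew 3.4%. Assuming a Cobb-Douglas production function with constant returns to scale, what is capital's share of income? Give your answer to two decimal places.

0.48

gY = gA + α·gK + (1−α)·gL, so gY − gA − gL = α(gK − gL).
9.8 − 3.4 + 0.6 = α × (13.9 − (-0.6)).
7 = 14.5 α, so α = 0.4828.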